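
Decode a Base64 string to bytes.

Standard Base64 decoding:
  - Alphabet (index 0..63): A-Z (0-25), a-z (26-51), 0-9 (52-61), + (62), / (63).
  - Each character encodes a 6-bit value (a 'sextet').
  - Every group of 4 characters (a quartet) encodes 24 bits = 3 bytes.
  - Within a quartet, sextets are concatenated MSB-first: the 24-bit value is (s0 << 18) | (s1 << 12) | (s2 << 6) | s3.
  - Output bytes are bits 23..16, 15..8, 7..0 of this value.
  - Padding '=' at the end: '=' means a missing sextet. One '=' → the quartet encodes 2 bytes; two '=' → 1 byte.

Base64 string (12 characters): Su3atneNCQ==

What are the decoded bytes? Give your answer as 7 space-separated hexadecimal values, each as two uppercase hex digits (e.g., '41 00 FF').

Answer: 4A ED DA B6 77 8D 09

Derivation:
After char 0 ('S'=18): chars_in_quartet=1 acc=0x12 bytes_emitted=0
After char 1 ('u'=46): chars_in_quartet=2 acc=0x4AE bytes_emitted=0
After char 2 ('3'=55): chars_in_quartet=3 acc=0x12BB7 bytes_emitted=0
After char 3 ('a'=26): chars_in_quartet=4 acc=0x4AEDDA -> emit 4A ED DA, reset; bytes_emitted=3
After char 4 ('t'=45): chars_in_quartet=1 acc=0x2D bytes_emitted=3
After char 5 ('n'=39): chars_in_quartet=2 acc=0xB67 bytes_emitted=3
After char 6 ('e'=30): chars_in_quartet=3 acc=0x2D9DE bytes_emitted=3
After char 7 ('N'=13): chars_in_quartet=4 acc=0xB6778D -> emit B6 77 8D, reset; bytes_emitted=6
After char 8 ('C'=2): chars_in_quartet=1 acc=0x2 bytes_emitted=6
After char 9 ('Q'=16): chars_in_quartet=2 acc=0x90 bytes_emitted=6
Padding '==': partial quartet acc=0x90 -> emit 09; bytes_emitted=7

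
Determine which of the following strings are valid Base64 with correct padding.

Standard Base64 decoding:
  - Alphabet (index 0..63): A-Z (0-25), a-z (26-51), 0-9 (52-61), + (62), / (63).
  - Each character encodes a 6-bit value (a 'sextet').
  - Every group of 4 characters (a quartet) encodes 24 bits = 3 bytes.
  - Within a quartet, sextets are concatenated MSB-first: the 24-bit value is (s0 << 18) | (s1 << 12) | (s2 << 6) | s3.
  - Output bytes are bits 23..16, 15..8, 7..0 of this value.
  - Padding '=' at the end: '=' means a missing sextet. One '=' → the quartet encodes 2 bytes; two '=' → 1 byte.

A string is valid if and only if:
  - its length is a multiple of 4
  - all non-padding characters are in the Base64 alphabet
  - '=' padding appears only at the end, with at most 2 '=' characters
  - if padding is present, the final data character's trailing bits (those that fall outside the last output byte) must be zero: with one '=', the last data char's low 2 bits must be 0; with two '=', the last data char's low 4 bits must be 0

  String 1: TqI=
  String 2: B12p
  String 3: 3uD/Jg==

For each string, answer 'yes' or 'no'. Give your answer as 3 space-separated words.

Answer: yes yes yes

Derivation:
String 1: 'TqI=' → valid
String 2: 'B12p' → valid
String 3: '3uD/Jg==' → valid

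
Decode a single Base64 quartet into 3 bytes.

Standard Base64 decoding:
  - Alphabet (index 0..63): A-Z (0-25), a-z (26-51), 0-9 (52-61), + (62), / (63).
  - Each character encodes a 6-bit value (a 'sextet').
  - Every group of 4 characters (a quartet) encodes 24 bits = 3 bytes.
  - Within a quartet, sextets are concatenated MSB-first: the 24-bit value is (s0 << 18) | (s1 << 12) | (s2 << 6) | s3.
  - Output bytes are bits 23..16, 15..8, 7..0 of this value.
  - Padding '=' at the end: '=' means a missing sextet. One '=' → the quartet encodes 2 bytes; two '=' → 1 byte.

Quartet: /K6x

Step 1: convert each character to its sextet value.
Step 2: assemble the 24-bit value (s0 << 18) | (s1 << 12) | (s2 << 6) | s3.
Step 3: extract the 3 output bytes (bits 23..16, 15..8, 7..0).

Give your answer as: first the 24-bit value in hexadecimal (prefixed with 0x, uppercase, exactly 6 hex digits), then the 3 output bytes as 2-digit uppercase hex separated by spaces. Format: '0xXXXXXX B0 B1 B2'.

Answer: 0xFCAEB1 FC AE B1

Derivation:
Sextets: /=63, K=10, 6=58, x=49
24-bit: (63<<18) | (10<<12) | (58<<6) | 49
      = 0xFC0000 | 0x00A000 | 0x000E80 | 0x000031
      = 0xFCAEB1
Bytes: (v>>16)&0xFF=FC, (v>>8)&0xFF=AE, v&0xFF=B1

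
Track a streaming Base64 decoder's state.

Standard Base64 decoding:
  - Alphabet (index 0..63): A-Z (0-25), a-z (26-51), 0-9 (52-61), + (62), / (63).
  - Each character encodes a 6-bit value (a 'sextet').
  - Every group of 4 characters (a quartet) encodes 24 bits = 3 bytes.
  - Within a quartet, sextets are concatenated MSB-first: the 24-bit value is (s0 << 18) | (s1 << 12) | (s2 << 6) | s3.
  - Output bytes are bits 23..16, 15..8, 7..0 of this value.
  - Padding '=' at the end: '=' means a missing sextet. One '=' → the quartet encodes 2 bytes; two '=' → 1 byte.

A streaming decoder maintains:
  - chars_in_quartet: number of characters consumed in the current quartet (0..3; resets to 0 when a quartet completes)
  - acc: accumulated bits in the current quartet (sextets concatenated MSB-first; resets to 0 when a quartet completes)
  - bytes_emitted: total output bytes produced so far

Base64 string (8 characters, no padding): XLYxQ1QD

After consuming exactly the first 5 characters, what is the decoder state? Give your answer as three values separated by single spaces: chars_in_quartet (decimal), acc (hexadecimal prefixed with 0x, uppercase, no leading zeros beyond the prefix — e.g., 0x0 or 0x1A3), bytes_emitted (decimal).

After char 0 ('X'=23): chars_in_quartet=1 acc=0x17 bytes_emitted=0
After char 1 ('L'=11): chars_in_quartet=2 acc=0x5CB bytes_emitted=0
After char 2 ('Y'=24): chars_in_quartet=3 acc=0x172D8 bytes_emitted=0
After char 3 ('x'=49): chars_in_quartet=4 acc=0x5CB631 -> emit 5C B6 31, reset; bytes_emitted=3
After char 4 ('Q'=16): chars_in_quartet=1 acc=0x10 bytes_emitted=3

Answer: 1 0x10 3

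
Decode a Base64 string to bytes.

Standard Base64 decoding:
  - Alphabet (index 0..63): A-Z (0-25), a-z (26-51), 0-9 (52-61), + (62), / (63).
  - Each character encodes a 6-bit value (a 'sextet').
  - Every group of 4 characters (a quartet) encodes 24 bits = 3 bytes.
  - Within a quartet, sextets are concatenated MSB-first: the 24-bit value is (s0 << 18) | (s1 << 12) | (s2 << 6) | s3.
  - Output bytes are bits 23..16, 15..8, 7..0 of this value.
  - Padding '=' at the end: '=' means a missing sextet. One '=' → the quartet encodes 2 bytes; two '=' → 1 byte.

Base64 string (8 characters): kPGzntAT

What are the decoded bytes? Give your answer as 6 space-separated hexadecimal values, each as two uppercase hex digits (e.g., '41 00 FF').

After char 0 ('k'=36): chars_in_quartet=1 acc=0x24 bytes_emitted=0
After char 1 ('P'=15): chars_in_quartet=2 acc=0x90F bytes_emitted=0
After char 2 ('G'=6): chars_in_quartet=3 acc=0x243C6 bytes_emitted=0
After char 3 ('z'=51): chars_in_quartet=4 acc=0x90F1B3 -> emit 90 F1 B3, reset; bytes_emitted=3
After char 4 ('n'=39): chars_in_quartet=1 acc=0x27 bytes_emitted=3
After char 5 ('t'=45): chars_in_quartet=2 acc=0x9ED bytes_emitted=3
After char 6 ('A'=0): chars_in_quartet=3 acc=0x27B40 bytes_emitted=3
After char 7 ('T'=19): chars_in_quartet=4 acc=0x9ED013 -> emit 9E D0 13, reset; bytes_emitted=6

Answer: 90 F1 B3 9E D0 13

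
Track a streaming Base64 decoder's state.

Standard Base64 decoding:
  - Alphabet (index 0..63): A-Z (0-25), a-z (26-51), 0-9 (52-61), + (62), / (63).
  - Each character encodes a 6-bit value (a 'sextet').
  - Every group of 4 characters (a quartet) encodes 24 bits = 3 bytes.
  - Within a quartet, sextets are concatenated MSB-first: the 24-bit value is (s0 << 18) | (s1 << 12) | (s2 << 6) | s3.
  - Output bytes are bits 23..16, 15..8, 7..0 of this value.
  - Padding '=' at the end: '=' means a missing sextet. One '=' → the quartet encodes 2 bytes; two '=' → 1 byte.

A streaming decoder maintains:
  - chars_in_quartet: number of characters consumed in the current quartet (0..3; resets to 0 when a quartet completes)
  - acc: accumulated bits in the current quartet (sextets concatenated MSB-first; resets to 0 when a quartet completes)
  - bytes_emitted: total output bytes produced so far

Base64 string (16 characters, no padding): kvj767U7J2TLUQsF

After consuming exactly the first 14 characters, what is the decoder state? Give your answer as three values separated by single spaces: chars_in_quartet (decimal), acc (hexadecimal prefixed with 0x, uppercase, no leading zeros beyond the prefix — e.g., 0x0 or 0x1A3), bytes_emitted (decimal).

After char 0 ('k'=36): chars_in_quartet=1 acc=0x24 bytes_emitted=0
After char 1 ('v'=47): chars_in_quartet=2 acc=0x92F bytes_emitted=0
After char 2 ('j'=35): chars_in_quartet=3 acc=0x24BE3 bytes_emitted=0
After char 3 ('7'=59): chars_in_quartet=4 acc=0x92F8FB -> emit 92 F8 FB, reset; bytes_emitted=3
After char 4 ('6'=58): chars_in_quartet=1 acc=0x3A bytes_emitted=3
After char 5 ('7'=59): chars_in_quartet=2 acc=0xEBB bytes_emitted=3
After char 6 ('U'=20): chars_in_quartet=3 acc=0x3AED4 bytes_emitted=3
After char 7 ('7'=59): chars_in_quartet=4 acc=0xEBB53B -> emit EB B5 3B, reset; bytes_emitted=6
After char 8 ('J'=9): chars_in_quartet=1 acc=0x9 bytes_emitted=6
After char 9 ('2'=54): chars_in_quartet=2 acc=0x276 bytes_emitted=6
After char 10 ('T'=19): chars_in_quartet=3 acc=0x9D93 bytes_emitted=6
After char 11 ('L'=11): chars_in_quartet=4 acc=0x2764CB -> emit 27 64 CB, reset; bytes_emitted=9
After char 12 ('U'=20): chars_in_quartet=1 acc=0x14 bytes_emitted=9
After char 13 ('Q'=16): chars_in_quartet=2 acc=0x510 bytes_emitted=9

Answer: 2 0x510 9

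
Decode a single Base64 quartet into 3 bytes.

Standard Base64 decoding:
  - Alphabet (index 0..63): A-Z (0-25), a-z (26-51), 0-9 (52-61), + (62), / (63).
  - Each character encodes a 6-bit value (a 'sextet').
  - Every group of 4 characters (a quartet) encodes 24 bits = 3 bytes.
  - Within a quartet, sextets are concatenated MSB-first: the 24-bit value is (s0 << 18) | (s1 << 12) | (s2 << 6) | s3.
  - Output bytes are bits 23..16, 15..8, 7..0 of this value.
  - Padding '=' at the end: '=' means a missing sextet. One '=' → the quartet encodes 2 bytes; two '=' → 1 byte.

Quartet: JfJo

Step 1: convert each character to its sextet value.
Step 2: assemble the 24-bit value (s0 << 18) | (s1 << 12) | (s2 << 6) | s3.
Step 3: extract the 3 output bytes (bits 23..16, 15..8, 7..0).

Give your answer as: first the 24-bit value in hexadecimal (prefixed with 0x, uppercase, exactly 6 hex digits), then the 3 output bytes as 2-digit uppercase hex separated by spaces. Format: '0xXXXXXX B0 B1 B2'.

Sextets: J=9, f=31, J=9, o=40
24-bit: (9<<18) | (31<<12) | (9<<6) | 40
      = 0x240000 | 0x01F000 | 0x000240 | 0x000028
      = 0x25F268
Bytes: (v>>16)&0xFF=25, (v>>8)&0xFF=F2, v&0xFF=68

Answer: 0x25F268 25 F2 68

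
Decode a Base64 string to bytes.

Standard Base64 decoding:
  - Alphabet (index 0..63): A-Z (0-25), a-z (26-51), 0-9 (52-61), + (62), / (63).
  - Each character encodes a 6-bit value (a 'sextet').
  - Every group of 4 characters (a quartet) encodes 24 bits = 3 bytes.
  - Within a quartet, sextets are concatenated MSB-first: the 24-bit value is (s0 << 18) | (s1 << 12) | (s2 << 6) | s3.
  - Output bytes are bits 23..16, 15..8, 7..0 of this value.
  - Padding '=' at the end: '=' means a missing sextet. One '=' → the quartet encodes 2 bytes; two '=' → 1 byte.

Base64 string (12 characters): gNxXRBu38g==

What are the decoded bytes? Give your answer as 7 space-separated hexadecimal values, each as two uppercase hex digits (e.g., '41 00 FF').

After char 0 ('g'=32): chars_in_quartet=1 acc=0x20 bytes_emitted=0
After char 1 ('N'=13): chars_in_quartet=2 acc=0x80D bytes_emitted=0
After char 2 ('x'=49): chars_in_quartet=3 acc=0x20371 bytes_emitted=0
After char 3 ('X'=23): chars_in_quartet=4 acc=0x80DC57 -> emit 80 DC 57, reset; bytes_emitted=3
After char 4 ('R'=17): chars_in_quartet=1 acc=0x11 bytes_emitted=3
After char 5 ('B'=1): chars_in_quartet=2 acc=0x441 bytes_emitted=3
After char 6 ('u'=46): chars_in_quartet=3 acc=0x1106E bytes_emitted=3
After char 7 ('3'=55): chars_in_quartet=4 acc=0x441BB7 -> emit 44 1B B7, reset; bytes_emitted=6
After char 8 ('8'=60): chars_in_quartet=1 acc=0x3C bytes_emitted=6
After char 9 ('g'=32): chars_in_quartet=2 acc=0xF20 bytes_emitted=6
Padding '==': partial quartet acc=0xF20 -> emit F2; bytes_emitted=7

Answer: 80 DC 57 44 1B B7 F2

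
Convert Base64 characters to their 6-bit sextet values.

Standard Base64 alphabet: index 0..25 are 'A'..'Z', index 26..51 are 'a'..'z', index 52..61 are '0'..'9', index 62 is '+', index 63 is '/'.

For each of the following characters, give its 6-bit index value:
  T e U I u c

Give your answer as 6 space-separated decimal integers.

'T': A..Z range, ord('T') − ord('A') = 19
'e': a..z range, 26 + ord('e') − ord('a') = 30
'U': A..Z range, ord('U') − ord('A') = 20
'I': A..Z range, ord('I') − ord('A') = 8
'u': a..z range, 26 + ord('u') − ord('a') = 46
'c': a..z range, 26 + ord('c') − ord('a') = 28

Answer: 19 30 20 8 46 28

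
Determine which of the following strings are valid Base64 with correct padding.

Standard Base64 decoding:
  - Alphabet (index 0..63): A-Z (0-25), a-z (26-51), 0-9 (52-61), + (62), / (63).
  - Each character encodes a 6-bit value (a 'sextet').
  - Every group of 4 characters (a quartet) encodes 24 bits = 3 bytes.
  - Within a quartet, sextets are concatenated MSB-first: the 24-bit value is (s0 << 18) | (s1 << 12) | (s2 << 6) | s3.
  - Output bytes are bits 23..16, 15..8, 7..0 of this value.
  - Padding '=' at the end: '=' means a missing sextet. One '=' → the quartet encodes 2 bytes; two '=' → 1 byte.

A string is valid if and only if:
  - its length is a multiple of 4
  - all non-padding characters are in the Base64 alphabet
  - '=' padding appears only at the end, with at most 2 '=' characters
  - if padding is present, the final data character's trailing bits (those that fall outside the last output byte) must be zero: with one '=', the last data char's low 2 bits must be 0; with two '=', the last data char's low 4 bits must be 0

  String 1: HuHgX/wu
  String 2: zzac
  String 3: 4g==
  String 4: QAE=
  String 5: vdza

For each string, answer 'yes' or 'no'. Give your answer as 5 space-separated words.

String 1: 'HuHgX/wu' → valid
String 2: 'zzac' → valid
String 3: '4g==' → valid
String 4: 'QAE=' → valid
String 5: 'vdza' → valid

Answer: yes yes yes yes yes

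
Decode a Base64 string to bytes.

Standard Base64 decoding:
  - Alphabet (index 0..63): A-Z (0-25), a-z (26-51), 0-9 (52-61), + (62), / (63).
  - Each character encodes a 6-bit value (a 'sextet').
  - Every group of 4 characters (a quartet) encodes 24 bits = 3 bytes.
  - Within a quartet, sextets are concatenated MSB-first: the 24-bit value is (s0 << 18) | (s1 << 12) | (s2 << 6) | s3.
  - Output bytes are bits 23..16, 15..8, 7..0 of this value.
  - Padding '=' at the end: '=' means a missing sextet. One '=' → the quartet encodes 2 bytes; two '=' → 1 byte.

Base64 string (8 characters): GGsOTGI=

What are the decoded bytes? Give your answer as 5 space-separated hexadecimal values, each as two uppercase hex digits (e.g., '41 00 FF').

Answer: 18 6B 0E 4C 62

Derivation:
After char 0 ('G'=6): chars_in_quartet=1 acc=0x6 bytes_emitted=0
After char 1 ('G'=6): chars_in_quartet=2 acc=0x186 bytes_emitted=0
After char 2 ('s'=44): chars_in_quartet=3 acc=0x61AC bytes_emitted=0
After char 3 ('O'=14): chars_in_quartet=4 acc=0x186B0E -> emit 18 6B 0E, reset; bytes_emitted=3
After char 4 ('T'=19): chars_in_quartet=1 acc=0x13 bytes_emitted=3
After char 5 ('G'=6): chars_in_quartet=2 acc=0x4C6 bytes_emitted=3
After char 6 ('I'=8): chars_in_quartet=3 acc=0x13188 bytes_emitted=3
Padding '=': partial quartet acc=0x13188 -> emit 4C 62; bytes_emitted=5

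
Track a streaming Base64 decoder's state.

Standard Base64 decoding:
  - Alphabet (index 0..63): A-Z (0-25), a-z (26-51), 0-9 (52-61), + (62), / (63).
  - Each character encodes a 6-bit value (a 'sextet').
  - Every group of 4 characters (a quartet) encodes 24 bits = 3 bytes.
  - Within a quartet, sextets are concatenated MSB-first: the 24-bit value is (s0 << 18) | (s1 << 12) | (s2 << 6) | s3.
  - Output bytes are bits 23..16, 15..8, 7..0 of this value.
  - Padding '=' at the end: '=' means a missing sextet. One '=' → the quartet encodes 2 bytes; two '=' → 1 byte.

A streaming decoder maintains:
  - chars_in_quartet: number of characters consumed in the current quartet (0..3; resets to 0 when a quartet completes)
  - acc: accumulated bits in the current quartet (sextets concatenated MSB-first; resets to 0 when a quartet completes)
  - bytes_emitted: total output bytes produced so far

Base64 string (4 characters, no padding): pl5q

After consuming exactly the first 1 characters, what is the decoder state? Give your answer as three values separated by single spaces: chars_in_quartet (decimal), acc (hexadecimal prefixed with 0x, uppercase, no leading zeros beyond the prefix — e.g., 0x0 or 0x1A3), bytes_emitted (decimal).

Answer: 1 0x29 0

Derivation:
After char 0 ('p'=41): chars_in_quartet=1 acc=0x29 bytes_emitted=0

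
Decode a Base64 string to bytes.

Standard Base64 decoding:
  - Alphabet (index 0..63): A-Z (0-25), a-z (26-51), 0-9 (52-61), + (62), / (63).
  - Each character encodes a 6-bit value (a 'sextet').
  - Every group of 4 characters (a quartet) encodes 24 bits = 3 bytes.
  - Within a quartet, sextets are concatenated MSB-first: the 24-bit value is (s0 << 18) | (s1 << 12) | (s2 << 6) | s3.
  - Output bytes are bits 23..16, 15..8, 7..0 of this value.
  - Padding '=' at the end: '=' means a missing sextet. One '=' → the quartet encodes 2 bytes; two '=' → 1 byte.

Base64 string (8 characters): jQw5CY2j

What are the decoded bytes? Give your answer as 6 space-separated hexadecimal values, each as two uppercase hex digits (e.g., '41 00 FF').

After char 0 ('j'=35): chars_in_quartet=1 acc=0x23 bytes_emitted=0
After char 1 ('Q'=16): chars_in_quartet=2 acc=0x8D0 bytes_emitted=0
After char 2 ('w'=48): chars_in_quartet=3 acc=0x23430 bytes_emitted=0
After char 3 ('5'=57): chars_in_quartet=4 acc=0x8D0C39 -> emit 8D 0C 39, reset; bytes_emitted=3
After char 4 ('C'=2): chars_in_quartet=1 acc=0x2 bytes_emitted=3
After char 5 ('Y'=24): chars_in_quartet=2 acc=0x98 bytes_emitted=3
After char 6 ('2'=54): chars_in_quartet=3 acc=0x2636 bytes_emitted=3
After char 7 ('j'=35): chars_in_quartet=4 acc=0x98DA3 -> emit 09 8D A3, reset; bytes_emitted=6

Answer: 8D 0C 39 09 8D A3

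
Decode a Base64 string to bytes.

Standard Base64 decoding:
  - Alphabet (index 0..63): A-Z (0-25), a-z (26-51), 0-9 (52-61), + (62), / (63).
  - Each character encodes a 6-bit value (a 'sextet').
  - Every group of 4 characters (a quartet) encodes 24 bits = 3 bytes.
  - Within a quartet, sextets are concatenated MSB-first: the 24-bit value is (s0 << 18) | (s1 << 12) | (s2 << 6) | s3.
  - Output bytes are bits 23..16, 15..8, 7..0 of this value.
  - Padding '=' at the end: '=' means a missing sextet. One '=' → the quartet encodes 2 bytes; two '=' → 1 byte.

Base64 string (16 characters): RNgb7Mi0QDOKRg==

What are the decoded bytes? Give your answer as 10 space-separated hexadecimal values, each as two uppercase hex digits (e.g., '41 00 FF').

After char 0 ('R'=17): chars_in_quartet=1 acc=0x11 bytes_emitted=0
After char 1 ('N'=13): chars_in_quartet=2 acc=0x44D bytes_emitted=0
After char 2 ('g'=32): chars_in_quartet=3 acc=0x11360 bytes_emitted=0
After char 3 ('b'=27): chars_in_quartet=4 acc=0x44D81B -> emit 44 D8 1B, reset; bytes_emitted=3
After char 4 ('7'=59): chars_in_quartet=1 acc=0x3B bytes_emitted=3
After char 5 ('M'=12): chars_in_quartet=2 acc=0xECC bytes_emitted=3
After char 6 ('i'=34): chars_in_quartet=3 acc=0x3B322 bytes_emitted=3
After char 7 ('0'=52): chars_in_quartet=4 acc=0xECC8B4 -> emit EC C8 B4, reset; bytes_emitted=6
After char 8 ('Q'=16): chars_in_quartet=1 acc=0x10 bytes_emitted=6
After char 9 ('D'=3): chars_in_quartet=2 acc=0x403 bytes_emitted=6
After char 10 ('O'=14): chars_in_quartet=3 acc=0x100CE bytes_emitted=6
After char 11 ('K'=10): chars_in_quartet=4 acc=0x40338A -> emit 40 33 8A, reset; bytes_emitted=9
After char 12 ('R'=17): chars_in_quartet=1 acc=0x11 bytes_emitted=9
After char 13 ('g'=32): chars_in_quartet=2 acc=0x460 bytes_emitted=9
Padding '==': partial quartet acc=0x460 -> emit 46; bytes_emitted=10

Answer: 44 D8 1B EC C8 B4 40 33 8A 46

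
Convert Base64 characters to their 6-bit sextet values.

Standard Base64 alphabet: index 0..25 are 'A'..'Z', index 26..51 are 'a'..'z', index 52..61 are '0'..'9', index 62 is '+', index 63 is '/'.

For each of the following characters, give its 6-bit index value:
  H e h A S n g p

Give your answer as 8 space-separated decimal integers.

'H': A..Z range, ord('H') − ord('A') = 7
'e': a..z range, 26 + ord('e') − ord('a') = 30
'h': a..z range, 26 + ord('h') − ord('a') = 33
'A': A..Z range, ord('A') − ord('A') = 0
'S': A..Z range, ord('S') − ord('A') = 18
'n': a..z range, 26 + ord('n') − ord('a') = 39
'g': a..z range, 26 + ord('g') − ord('a') = 32
'p': a..z range, 26 + ord('p') − ord('a') = 41

Answer: 7 30 33 0 18 39 32 41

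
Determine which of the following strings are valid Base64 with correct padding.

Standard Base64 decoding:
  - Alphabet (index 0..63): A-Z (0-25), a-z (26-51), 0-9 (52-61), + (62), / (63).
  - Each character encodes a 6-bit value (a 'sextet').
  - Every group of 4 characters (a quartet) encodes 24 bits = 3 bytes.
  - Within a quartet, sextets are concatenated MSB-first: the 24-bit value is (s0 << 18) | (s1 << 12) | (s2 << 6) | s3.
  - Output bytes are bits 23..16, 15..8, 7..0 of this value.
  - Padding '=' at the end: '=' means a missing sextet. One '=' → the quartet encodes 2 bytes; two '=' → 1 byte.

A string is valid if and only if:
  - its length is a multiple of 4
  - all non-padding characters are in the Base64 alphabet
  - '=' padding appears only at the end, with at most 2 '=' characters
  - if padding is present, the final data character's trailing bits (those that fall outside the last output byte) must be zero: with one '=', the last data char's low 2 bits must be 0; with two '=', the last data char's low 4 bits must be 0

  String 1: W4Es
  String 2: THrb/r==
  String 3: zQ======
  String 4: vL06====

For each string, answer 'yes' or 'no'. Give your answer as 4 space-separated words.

String 1: 'W4Es' → valid
String 2: 'THrb/r==' → invalid (bad trailing bits)
String 3: 'zQ======' → invalid (6 pad chars (max 2))
String 4: 'vL06====' → invalid (4 pad chars (max 2))

Answer: yes no no no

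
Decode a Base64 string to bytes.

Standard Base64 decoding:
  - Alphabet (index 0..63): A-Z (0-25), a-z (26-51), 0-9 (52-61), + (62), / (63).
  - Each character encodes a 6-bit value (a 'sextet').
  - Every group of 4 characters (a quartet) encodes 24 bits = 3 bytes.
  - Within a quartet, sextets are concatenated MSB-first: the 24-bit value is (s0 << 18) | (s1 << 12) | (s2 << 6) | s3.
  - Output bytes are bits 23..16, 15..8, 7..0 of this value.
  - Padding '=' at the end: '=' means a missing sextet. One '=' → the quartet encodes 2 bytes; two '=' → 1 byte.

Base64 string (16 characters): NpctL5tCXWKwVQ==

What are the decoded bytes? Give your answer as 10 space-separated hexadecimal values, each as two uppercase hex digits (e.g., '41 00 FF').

After char 0 ('N'=13): chars_in_quartet=1 acc=0xD bytes_emitted=0
After char 1 ('p'=41): chars_in_quartet=2 acc=0x369 bytes_emitted=0
After char 2 ('c'=28): chars_in_quartet=3 acc=0xDA5C bytes_emitted=0
After char 3 ('t'=45): chars_in_quartet=4 acc=0x36972D -> emit 36 97 2D, reset; bytes_emitted=3
After char 4 ('L'=11): chars_in_quartet=1 acc=0xB bytes_emitted=3
After char 5 ('5'=57): chars_in_quartet=2 acc=0x2F9 bytes_emitted=3
After char 6 ('t'=45): chars_in_quartet=3 acc=0xBE6D bytes_emitted=3
After char 7 ('C'=2): chars_in_quartet=4 acc=0x2F9B42 -> emit 2F 9B 42, reset; bytes_emitted=6
After char 8 ('X'=23): chars_in_quartet=1 acc=0x17 bytes_emitted=6
After char 9 ('W'=22): chars_in_quartet=2 acc=0x5D6 bytes_emitted=6
After char 10 ('K'=10): chars_in_quartet=3 acc=0x1758A bytes_emitted=6
After char 11 ('w'=48): chars_in_quartet=4 acc=0x5D62B0 -> emit 5D 62 B0, reset; bytes_emitted=9
After char 12 ('V'=21): chars_in_quartet=1 acc=0x15 bytes_emitted=9
After char 13 ('Q'=16): chars_in_quartet=2 acc=0x550 bytes_emitted=9
Padding '==': partial quartet acc=0x550 -> emit 55; bytes_emitted=10

Answer: 36 97 2D 2F 9B 42 5D 62 B0 55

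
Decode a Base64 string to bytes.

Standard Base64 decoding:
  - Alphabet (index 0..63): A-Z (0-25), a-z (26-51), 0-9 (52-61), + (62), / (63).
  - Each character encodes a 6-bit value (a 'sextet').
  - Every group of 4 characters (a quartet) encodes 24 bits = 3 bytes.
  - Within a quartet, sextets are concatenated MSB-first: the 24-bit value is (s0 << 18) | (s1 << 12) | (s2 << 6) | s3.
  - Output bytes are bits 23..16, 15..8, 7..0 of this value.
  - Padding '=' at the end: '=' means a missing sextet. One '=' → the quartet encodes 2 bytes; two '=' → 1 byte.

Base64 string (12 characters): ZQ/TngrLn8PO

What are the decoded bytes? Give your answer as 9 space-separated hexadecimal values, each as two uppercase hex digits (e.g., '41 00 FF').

Answer: 65 0F D3 9E 0A CB 9F C3 CE

Derivation:
After char 0 ('Z'=25): chars_in_quartet=1 acc=0x19 bytes_emitted=0
After char 1 ('Q'=16): chars_in_quartet=2 acc=0x650 bytes_emitted=0
After char 2 ('/'=63): chars_in_quartet=3 acc=0x1943F bytes_emitted=0
After char 3 ('T'=19): chars_in_quartet=4 acc=0x650FD3 -> emit 65 0F D3, reset; bytes_emitted=3
After char 4 ('n'=39): chars_in_quartet=1 acc=0x27 bytes_emitted=3
After char 5 ('g'=32): chars_in_quartet=2 acc=0x9E0 bytes_emitted=3
After char 6 ('r'=43): chars_in_quartet=3 acc=0x2782B bytes_emitted=3
After char 7 ('L'=11): chars_in_quartet=4 acc=0x9E0ACB -> emit 9E 0A CB, reset; bytes_emitted=6
After char 8 ('n'=39): chars_in_quartet=1 acc=0x27 bytes_emitted=6
After char 9 ('8'=60): chars_in_quartet=2 acc=0x9FC bytes_emitted=6
After char 10 ('P'=15): chars_in_quartet=3 acc=0x27F0F bytes_emitted=6
After char 11 ('O'=14): chars_in_quartet=4 acc=0x9FC3CE -> emit 9F C3 CE, reset; bytes_emitted=9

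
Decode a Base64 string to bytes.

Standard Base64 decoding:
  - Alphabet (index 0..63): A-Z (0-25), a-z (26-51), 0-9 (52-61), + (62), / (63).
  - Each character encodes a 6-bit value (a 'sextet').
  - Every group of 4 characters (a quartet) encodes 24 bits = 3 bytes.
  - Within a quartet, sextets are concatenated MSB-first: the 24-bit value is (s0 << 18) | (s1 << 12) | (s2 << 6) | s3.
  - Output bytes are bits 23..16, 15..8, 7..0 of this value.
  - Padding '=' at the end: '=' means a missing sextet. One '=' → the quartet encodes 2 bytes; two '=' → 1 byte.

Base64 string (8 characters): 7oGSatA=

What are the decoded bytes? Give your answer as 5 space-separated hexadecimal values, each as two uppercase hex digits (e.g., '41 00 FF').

After char 0 ('7'=59): chars_in_quartet=1 acc=0x3B bytes_emitted=0
After char 1 ('o'=40): chars_in_quartet=2 acc=0xEE8 bytes_emitted=0
After char 2 ('G'=6): chars_in_quartet=3 acc=0x3BA06 bytes_emitted=0
After char 3 ('S'=18): chars_in_quartet=4 acc=0xEE8192 -> emit EE 81 92, reset; bytes_emitted=3
After char 4 ('a'=26): chars_in_quartet=1 acc=0x1A bytes_emitted=3
After char 5 ('t'=45): chars_in_quartet=2 acc=0x6AD bytes_emitted=3
After char 6 ('A'=0): chars_in_quartet=3 acc=0x1AB40 bytes_emitted=3
Padding '=': partial quartet acc=0x1AB40 -> emit 6A D0; bytes_emitted=5

Answer: EE 81 92 6A D0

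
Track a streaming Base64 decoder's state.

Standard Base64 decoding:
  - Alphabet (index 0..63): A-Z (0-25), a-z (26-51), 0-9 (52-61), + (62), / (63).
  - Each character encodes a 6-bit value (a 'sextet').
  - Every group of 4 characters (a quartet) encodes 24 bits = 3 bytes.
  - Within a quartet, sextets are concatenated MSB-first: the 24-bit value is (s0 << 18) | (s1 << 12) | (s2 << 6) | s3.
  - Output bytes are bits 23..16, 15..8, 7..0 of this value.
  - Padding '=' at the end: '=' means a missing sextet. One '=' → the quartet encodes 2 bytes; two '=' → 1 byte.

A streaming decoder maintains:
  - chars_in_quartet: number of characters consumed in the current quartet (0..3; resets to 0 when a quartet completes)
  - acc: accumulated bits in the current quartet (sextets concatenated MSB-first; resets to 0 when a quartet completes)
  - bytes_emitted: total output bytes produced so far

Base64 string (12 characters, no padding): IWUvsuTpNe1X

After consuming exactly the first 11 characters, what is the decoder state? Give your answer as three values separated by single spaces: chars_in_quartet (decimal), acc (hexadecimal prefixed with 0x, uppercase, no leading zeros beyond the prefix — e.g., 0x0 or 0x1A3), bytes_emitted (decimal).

After char 0 ('I'=8): chars_in_quartet=1 acc=0x8 bytes_emitted=0
After char 1 ('W'=22): chars_in_quartet=2 acc=0x216 bytes_emitted=0
After char 2 ('U'=20): chars_in_quartet=3 acc=0x8594 bytes_emitted=0
After char 3 ('v'=47): chars_in_quartet=4 acc=0x21652F -> emit 21 65 2F, reset; bytes_emitted=3
After char 4 ('s'=44): chars_in_quartet=1 acc=0x2C bytes_emitted=3
After char 5 ('u'=46): chars_in_quartet=2 acc=0xB2E bytes_emitted=3
After char 6 ('T'=19): chars_in_quartet=3 acc=0x2CB93 bytes_emitted=3
After char 7 ('p'=41): chars_in_quartet=4 acc=0xB2E4E9 -> emit B2 E4 E9, reset; bytes_emitted=6
After char 8 ('N'=13): chars_in_quartet=1 acc=0xD bytes_emitted=6
After char 9 ('e'=30): chars_in_quartet=2 acc=0x35E bytes_emitted=6
After char 10 ('1'=53): chars_in_quartet=3 acc=0xD7B5 bytes_emitted=6

Answer: 3 0xD7B5 6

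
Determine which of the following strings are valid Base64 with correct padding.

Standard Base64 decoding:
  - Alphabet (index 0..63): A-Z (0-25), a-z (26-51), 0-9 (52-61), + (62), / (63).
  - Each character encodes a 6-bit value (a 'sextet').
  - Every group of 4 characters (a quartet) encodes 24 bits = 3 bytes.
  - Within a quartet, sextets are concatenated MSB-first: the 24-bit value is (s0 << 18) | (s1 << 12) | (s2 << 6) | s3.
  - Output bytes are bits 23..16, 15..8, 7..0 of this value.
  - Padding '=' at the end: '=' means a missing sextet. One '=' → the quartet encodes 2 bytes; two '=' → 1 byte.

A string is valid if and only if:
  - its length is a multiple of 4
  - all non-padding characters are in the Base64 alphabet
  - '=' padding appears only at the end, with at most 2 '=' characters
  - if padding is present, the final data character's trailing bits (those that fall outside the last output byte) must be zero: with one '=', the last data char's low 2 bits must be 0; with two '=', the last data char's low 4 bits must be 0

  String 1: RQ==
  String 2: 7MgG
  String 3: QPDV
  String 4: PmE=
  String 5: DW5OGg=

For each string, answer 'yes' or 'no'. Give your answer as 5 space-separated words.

Answer: yes yes yes yes no

Derivation:
String 1: 'RQ==' → valid
String 2: '7MgG' → valid
String 3: 'QPDV' → valid
String 4: 'PmE=' → valid
String 5: 'DW5OGg=' → invalid (len=7 not mult of 4)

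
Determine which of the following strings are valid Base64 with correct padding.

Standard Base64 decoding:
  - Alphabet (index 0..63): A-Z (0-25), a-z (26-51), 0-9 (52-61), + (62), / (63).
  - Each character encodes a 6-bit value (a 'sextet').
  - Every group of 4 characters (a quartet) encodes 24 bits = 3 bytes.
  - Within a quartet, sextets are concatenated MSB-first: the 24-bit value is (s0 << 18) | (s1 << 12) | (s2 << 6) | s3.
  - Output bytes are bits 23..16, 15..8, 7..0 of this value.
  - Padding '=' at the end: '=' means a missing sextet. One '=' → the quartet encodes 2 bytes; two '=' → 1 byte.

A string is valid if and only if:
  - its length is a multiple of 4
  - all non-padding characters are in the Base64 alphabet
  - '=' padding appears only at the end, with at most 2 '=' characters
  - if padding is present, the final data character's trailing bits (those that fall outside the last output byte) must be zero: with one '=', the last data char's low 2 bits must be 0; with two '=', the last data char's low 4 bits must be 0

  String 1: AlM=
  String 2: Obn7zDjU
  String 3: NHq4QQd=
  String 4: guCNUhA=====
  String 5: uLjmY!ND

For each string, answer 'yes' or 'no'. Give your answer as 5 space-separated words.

Answer: yes yes no no no

Derivation:
String 1: 'AlM=' → valid
String 2: 'Obn7zDjU' → valid
String 3: 'NHq4QQd=' → invalid (bad trailing bits)
String 4: 'guCNUhA=====' → invalid (5 pad chars (max 2))
String 5: 'uLjmY!ND' → invalid (bad char(s): ['!'])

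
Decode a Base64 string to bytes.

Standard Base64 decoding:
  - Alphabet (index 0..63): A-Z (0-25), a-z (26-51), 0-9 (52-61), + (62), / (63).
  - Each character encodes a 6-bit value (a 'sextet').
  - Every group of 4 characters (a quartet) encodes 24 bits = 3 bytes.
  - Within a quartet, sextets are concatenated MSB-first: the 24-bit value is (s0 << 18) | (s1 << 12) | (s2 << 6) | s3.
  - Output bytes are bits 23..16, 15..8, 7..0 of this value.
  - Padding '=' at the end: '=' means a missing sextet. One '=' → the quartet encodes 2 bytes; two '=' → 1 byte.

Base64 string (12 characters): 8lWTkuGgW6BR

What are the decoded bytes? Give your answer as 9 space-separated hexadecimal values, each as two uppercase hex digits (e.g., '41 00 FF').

After char 0 ('8'=60): chars_in_quartet=1 acc=0x3C bytes_emitted=0
After char 1 ('l'=37): chars_in_quartet=2 acc=0xF25 bytes_emitted=0
After char 2 ('W'=22): chars_in_quartet=3 acc=0x3C956 bytes_emitted=0
After char 3 ('T'=19): chars_in_quartet=4 acc=0xF25593 -> emit F2 55 93, reset; bytes_emitted=3
After char 4 ('k'=36): chars_in_quartet=1 acc=0x24 bytes_emitted=3
After char 5 ('u'=46): chars_in_quartet=2 acc=0x92E bytes_emitted=3
After char 6 ('G'=6): chars_in_quartet=3 acc=0x24B86 bytes_emitted=3
After char 7 ('g'=32): chars_in_quartet=4 acc=0x92E1A0 -> emit 92 E1 A0, reset; bytes_emitted=6
After char 8 ('W'=22): chars_in_quartet=1 acc=0x16 bytes_emitted=6
After char 9 ('6'=58): chars_in_quartet=2 acc=0x5BA bytes_emitted=6
After char 10 ('B'=1): chars_in_quartet=3 acc=0x16E81 bytes_emitted=6
After char 11 ('R'=17): chars_in_quartet=4 acc=0x5BA051 -> emit 5B A0 51, reset; bytes_emitted=9

Answer: F2 55 93 92 E1 A0 5B A0 51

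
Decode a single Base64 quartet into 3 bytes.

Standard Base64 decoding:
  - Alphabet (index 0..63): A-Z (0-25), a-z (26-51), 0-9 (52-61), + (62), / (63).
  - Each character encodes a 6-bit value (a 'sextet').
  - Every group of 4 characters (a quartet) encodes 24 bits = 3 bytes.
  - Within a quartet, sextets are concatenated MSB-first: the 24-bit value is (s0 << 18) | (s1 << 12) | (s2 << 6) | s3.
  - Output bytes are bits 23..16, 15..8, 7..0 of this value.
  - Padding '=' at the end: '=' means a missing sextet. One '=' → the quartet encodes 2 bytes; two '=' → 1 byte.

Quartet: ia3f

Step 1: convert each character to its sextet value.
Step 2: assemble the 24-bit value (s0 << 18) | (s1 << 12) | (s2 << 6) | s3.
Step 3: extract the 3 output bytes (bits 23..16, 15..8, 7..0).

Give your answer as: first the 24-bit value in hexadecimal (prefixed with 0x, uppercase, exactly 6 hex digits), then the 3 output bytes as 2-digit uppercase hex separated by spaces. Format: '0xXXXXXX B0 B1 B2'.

Sextets: i=34, a=26, 3=55, f=31
24-bit: (34<<18) | (26<<12) | (55<<6) | 31
      = 0x880000 | 0x01A000 | 0x000DC0 | 0x00001F
      = 0x89ADDF
Bytes: (v>>16)&0xFF=89, (v>>8)&0xFF=AD, v&0xFF=DF

Answer: 0x89ADDF 89 AD DF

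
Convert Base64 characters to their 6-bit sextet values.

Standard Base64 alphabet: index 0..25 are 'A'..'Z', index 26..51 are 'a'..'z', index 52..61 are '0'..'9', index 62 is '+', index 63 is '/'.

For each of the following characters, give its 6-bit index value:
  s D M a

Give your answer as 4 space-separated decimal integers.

's': a..z range, 26 + ord('s') − ord('a') = 44
'D': A..Z range, ord('D') − ord('A') = 3
'M': A..Z range, ord('M') − ord('A') = 12
'a': a..z range, 26 + ord('a') − ord('a') = 26

Answer: 44 3 12 26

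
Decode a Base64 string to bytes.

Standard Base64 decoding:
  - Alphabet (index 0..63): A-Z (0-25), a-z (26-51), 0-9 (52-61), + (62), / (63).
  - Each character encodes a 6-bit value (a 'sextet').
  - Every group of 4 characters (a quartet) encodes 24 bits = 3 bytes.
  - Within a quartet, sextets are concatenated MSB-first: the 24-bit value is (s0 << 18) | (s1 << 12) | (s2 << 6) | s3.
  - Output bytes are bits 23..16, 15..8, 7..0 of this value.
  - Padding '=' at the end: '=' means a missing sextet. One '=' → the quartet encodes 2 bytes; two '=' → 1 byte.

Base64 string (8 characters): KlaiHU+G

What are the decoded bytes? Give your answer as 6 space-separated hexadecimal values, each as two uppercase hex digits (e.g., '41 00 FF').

Answer: 2A 56 A2 1D 4F 86

Derivation:
After char 0 ('K'=10): chars_in_quartet=1 acc=0xA bytes_emitted=0
After char 1 ('l'=37): chars_in_quartet=2 acc=0x2A5 bytes_emitted=0
After char 2 ('a'=26): chars_in_quartet=3 acc=0xA95A bytes_emitted=0
After char 3 ('i'=34): chars_in_quartet=4 acc=0x2A56A2 -> emit 2A 56 A2, reset; bytes_emitted=3
After char 4 ('H'=7): chars_in_quartet=1 acc=0x7 bytes_emitted=3
After char 5 ('U'=20): chars_in_quartet=2 acc=0x1D4 bytes_emitted=3
After char 6 ('+'=62): chars_in_quartet=3 acc=0x753E bytes_emitted=3
After char 7 ('G'=6): chars_in_quartet=4 acc=0x1D4F86 -> emit 1D 4F 86, reset; bytes_emitted=6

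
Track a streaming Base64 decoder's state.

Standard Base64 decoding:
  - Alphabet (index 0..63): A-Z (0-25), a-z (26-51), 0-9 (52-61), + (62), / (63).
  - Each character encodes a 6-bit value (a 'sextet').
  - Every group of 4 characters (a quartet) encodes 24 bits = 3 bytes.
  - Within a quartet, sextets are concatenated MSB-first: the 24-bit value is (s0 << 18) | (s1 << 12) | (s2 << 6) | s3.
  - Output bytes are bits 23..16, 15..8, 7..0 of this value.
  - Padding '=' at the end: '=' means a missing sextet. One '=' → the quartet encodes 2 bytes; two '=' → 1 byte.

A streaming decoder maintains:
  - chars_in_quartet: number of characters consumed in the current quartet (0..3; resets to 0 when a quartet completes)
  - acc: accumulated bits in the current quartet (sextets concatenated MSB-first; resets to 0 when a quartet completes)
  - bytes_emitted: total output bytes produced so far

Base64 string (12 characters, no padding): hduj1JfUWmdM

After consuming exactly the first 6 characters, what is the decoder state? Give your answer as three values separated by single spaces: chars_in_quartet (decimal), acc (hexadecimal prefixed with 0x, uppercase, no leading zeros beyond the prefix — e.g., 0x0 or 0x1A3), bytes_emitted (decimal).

After char 0 ('h'=33): chars_in_quartet=1 acc=0x21 bytes_emitted=0
After char 1 ('d'=29): chars_in_quartet=2 acc=0x85D bytes_emitted=0
After char 2 ('u'=46): chars_in_quartet=3 acc=0x2176E bytes_emitted=0
After char 3 ('j'=35): chars_in_quartet=4 acc=0x85DBA3 -> emit 85 DB A3, reset; bytes_emitted=3
After char 4 ('1'=53): chars_in_quartet=1 acc=0x35 bytes_emitted=3
After char 5 ('J'=9): chars_in_quartet=2 acc=0xD49 bytes_emitted=3

Answer: 2 0xD49 3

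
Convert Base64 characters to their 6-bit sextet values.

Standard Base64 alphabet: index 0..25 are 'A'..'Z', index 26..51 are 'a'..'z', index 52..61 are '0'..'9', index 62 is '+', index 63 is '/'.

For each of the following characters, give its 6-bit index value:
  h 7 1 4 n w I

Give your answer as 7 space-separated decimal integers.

Answer: 33 59 53 56 39 48 8

Derivation:
'h': a..z range, 26 + ord('h') − ord('a') = 33
'7': 0..9 range, 52 + ord('7') − ord('0') = 59
'1': 0..9 range, 52 + ord('1') − ord('0') = 53
'4': 0..9 range, 52 + ord('4') − ord('0') = 56
'n': a..z range, 26 + ord('n') − ord('a') = 39
'w': a..z range, 26 + ord('w') − ord('a') = 48
'I': A..Z range, ord('I') − ord('A') = 8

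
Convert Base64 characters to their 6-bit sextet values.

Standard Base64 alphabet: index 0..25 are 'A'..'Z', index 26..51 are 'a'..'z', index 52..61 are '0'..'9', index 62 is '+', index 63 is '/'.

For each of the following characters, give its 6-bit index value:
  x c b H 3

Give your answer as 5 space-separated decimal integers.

'x': a..z range, 26 + ord('x') − ord('a') = 49
'c': a..z range, 26 + ord('c') − ord('a') = 28
'b': a..z range, 26 + ord('b') − ord('a') = 27
'H': A..Z range, ord('H') − ord('A') = 7
'3': 0..9 range, 52 + ord('3') − ord('0') = 55

Answer: 49 28 27 7 55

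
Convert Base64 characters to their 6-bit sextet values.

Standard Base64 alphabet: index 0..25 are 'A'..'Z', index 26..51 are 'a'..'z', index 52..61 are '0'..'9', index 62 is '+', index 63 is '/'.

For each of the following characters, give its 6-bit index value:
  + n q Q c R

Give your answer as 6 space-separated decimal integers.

Answer: 62 39 42 16 28 17

Derivation:
'+': index 62
'n': a..z range, 26 + ord('n') − ord('a') = 39
'q': a..z range, 26 + ord('q') − ord('a') = 42
'Q': A..Z range, ord('Q') − ord('A') = 16
'c': a..z range, 26 + ord('c') − ord('a') = 28
'R': A..Z range, ord('R') − ord('A') = 17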